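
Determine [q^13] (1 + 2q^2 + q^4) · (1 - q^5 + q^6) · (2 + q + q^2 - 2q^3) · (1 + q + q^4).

(1 + 2q^2 + q^4) has coefficients 1,0,2,0,1 for degrees 0…4.
(1 - q^5 + q^6) has coefficients 1,0,0,0,0,-1,1,0,0,0,0,0,0,0 for degrees 0…13.
Multiplying by (2 + q + q^2 - 2q^3) gives running coefficients 2,1,1,-2,0,-2,1,0,3,-2,0,0,0,0 for degrees 0…13.
Finally multiplying by (1 + q + q^4), the product of all factors after the first has coefficients 2,3,2,-1,0,-1,0,-1,3,-1,-1,0,3,-2 for degrees 0…13.
[q^13] = 1·(-2) + 2·0 + 1·(-1) = -3.

-3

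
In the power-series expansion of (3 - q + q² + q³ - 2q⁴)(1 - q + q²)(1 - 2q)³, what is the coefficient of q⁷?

64

(3 - q + q² + q³ - 2q⁴) has coefficients 3,-1,1,1,-2 for degrees 0…4.
(1 - q + q²) has coefficients 1,-1,1,0,0,0,0,0 for degrees 0…7.
Finally multiplying by (1 - 2q)³, the product of all factors after the first has coefficients 1,-7,19,-26,20,-8,0,0 for degrees 0…7.
[q⁷] = 3·0 − 1·0 + 1·(-8) + 1·20 − 2·(-26) = 64.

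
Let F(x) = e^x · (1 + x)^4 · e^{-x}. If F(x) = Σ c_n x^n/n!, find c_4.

The EGF product rule gives c_4 = Σ_{k_1+k_2+k_3=4} C(4; k_1,k_2,k_3) · ∏ g_i(k_i), where e^x gives (1)^k; (1+x)^4 gives the falling factorial (4)_k; e^{-x} gives (-1)^k.
g_1(k) for k = 0…4: 1, 1, 1, 1, 1.
g_2(k) for k = 0…4: 1, 4, 12, 24, 24.
g_3(k) for k = 0…4: 1, -1, 1, -1, 1.
First combine the last two factors: h(k) = Σ_j C(k,j)·g_2(j)·g_3(k−j) for k = 0…4: 1, 3, 5, -1, -15.
c_4 = Σ_k C(4,k)·g_1(k)·h(4−k) = 1·1·(-15) + 4·1·(-1) + 6·1·5 + 4·1·3 + 1·1·1 = −15 − 4 + 30 + 12 + 1 = 24.

24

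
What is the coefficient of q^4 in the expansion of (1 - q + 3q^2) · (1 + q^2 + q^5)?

(1 - q + 3q^2) has coefficients 1,-1,3 for degrees 0…2.
(1 + q^2 + q^5) has coefficients 1,0,1,0,0 for degrees 0…4.
[q^4] = 1·0 − 1·0 + 3·1 = 3.

3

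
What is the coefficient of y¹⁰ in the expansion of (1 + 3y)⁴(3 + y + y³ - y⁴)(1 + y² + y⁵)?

42

(1 + 3y)⁴ has coefficients 1,12,54,108,81 for degrees 0…4.
(3 + y + y³ - y⁴) has coefficients 3,1,0,1,-1,0,0,0,0,0,0 for degrees 0…10.
Finally multiplying by (1 + y² + y⁵), the product of all factors after the first has coefficients 3,1,3,2,-1,4,0,0,1,-1,0 for degrees 0…10.
[y¹⁰] = 1·0 + 12·(-1) + 54·1 + 108·0 + 81·0 = 42.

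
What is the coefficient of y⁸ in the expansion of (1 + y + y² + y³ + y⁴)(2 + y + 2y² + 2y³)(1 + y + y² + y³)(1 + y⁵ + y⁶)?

(1 + y + y² + y³ + y⁴) has coefficients 1,1,1,1,1 for degrees 0…4.
(2 + y + 2y² + 2y³) has coefficients 2,1,2,2,0,0,0,0,0 for degrees 0…8.
Multiplying by (1 + y + y² + y³) gives running coefficients 2,3,5,7,5,4,2,0,0 for degrees 0…8.
Finally multiplying by (1 + y⁵ + y⁶), the product of all factors after the first has coefficients 2,3,5,7,5,6,7,8,12 for degrees 0…8.
[y⁸] = 1·12 + 1·8 + 1·7 + 1·6 + 1·5 = 38.

38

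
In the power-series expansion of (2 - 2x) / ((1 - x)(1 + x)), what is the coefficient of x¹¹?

-2

The denominator gives the recurrence a_n = a_(n−2) for n ≥ 2; the numerator fixes a_0 = 2, a_1 = -2.
Iterating: 2, -2, 2, -2, 2, -2, 2, -2, 2, -2, 2, -2, so a_11 = -2.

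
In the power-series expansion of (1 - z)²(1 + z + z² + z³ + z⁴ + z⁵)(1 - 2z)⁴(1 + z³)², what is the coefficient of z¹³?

(1 - z)² has coefficients 1,-2,1 for degrees 0…2.
(1 + z + z² + z³ + z⁴ + z⁵) has coefficients 1,1,1,1,1,1,0,0,0,0,0,0,0,0 for degrees 0…13.
Multiplying by (1 - 2z)⁴ gives running coefficients 1,-7,17,-15,1,1,0,8,-16,16,0,0,0,0 for degrees 0…13.
Finally multiplying by (1 + z³)², the product of all factors after the first has coefficients 1,-7,17,-13,-13,35,-29,3,3,1,17,-31,32,8 for degrees 0…13.
[z¹³] = 1·8 − 2·32 + 1·(-31) = -87.

-87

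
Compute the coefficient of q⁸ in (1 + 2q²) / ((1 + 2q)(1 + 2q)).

3200

The denominator gives the recurrence a_n = −4a_(n−1) − 4a_(n−2) for n ≥ 3; the numerator fixes a_0 = 1, a_1 = -4, a_2 = 14.
Iterating: 1, -4, 14, -40, 104, -256, 608, -1408, 3200, so a_8 = 3200.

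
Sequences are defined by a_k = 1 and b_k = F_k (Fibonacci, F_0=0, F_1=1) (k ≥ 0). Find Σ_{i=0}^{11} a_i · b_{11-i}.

The convolution is the x^11 coefficient of A(x)B(x).
Σ = 1·89 + 1·55 + 1·34 + 1·21 + 1·13 + 1·8 + 1·5 + 1·3 + 1·2 + 1·1 + 1·1 + 1·0 = 232.

232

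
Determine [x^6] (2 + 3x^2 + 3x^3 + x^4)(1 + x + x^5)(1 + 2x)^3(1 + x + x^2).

(2 + 3x^2 + 3x^3 + x^4) has coefficients 2,0,3,3,1 for degrees 0…4.
(1 + x + x^5) has coefficients 1,1,0,0,0,1,0 for degrees 0…6.
Multiplying by (1 + 2x)^3 gives running coefficients 1,7,18,20,8,1,6 for degrees 0…6.
Finally multiplying by (1 + x + x^2), the product of all factors after the first has coefficients 1,8,26,45,46,29,15 for degrees 0…6.
[x^6] = 2·15 + 3·46 + 3·45 + 1·26 = 329.

329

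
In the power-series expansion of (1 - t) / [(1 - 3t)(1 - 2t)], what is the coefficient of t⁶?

Partial fractions give a closed form: a_n = (2)·3^n + (-1)·2^n.
At n = 6: a_6 = 1394.

1394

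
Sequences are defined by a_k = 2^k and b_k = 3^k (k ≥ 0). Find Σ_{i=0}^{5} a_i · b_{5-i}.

665

This is [x^5] in the product of the two ordinary generating functions.
Σ = 1·243 + 2·81 + 4·27 + 8·9 + 16·3 + 32·1 = 665.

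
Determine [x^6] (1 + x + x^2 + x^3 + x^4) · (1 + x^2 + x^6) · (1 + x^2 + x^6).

5

(1 + x + x^2 + x^3 + x^4) has coefficients 1,1,1,1,1 for degrees 0…4.
(1 + x^2 + x^6) has coefficients 1,0,1,0,0,0,1 for degrees 0…6.
Finally multiplying by (1 + x^2 + x^6), the product of all factors after the first has coefficients 1,0,2,0,1,0,2 for degrees 0…6.
[x^6] = 1·2 + 1·0 + 1·1 + 1·0 + 1·2 = 5.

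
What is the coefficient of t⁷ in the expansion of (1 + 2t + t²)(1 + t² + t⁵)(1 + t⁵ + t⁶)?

(1 + 2t + t²) has coefficients 1,2,1 for degrees 0…2.
(1 + t² + t⁵) has coefficients 1,0,1,0,0,1,0,0 for degrees 0…7.
Finally multiplying by (1 + t⁵ + t⁶), the product of all factors after the first has coefficients 1,0,1,0,0,2,1,1 for degrees 0…7.
[t⁷] = 1·1 + 2·1 + 1·2 = 5.

5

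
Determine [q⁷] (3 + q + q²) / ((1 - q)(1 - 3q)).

11297

The denominator gives the recurrence a_n = 4a_(n−1) − 3a_(n−2) for n ≥ 3; the numerator fixes a_0 = 3, a_1 = 13, a_2 = 44.
Iterating: 3, 13, 44, 137, 416, 1253, 3764, 11297, so a_7 = 11297.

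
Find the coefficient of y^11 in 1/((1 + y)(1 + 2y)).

-4095

Partial fractions give a closed form: a_n = (-1)·(-1)^n + (2)·(-2)^n.
At n = 11: a_11 = -4095.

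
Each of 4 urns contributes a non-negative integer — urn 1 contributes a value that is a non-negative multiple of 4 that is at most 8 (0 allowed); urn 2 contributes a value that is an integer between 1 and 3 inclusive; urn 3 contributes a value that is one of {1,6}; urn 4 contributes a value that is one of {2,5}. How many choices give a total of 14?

3

The generating function for the choices is (1 + z⁴ + z⁸)·(z + z² + z³)·(z + z⁶)·(z² + z⁵); the count is [z¹⁴].
(1 + z⁴ + z⁸) has coefficients 1,0,0,0,1,0,0,0,1 for degrees 0…8.
(z + z² + z³) has coefficients 0,1,1,1,0,0,0,0,0,0,0,0,0,0,0 for degrees 0…14.
Multiplying by (z + z⁶) gives running coefficients 0,0,1,1,1,0,0,1,1,1,0,0,0,0,0 for degrees 0…14.
Finally multiplying by (z² + z⁵), the product of all factors after the first has coefficients 0,0,0,0,1,1,1,1,1,2,1,1,1,1,1 for degrees 0…14.
[z¹⁴] = 1·1 + 1·1 + 1·1 = 3.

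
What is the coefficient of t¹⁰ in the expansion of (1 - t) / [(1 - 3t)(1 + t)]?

29525

Partial fractions give a closed form: a_n = (1/2)·3^n + (1/2)·(-1)^n.
At n = 10: a_10 = 29525.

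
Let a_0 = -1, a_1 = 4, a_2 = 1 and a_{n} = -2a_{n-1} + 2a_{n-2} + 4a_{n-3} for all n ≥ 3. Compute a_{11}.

-2848

The ordinary generating function has denominator 1 + 2t - 2t^2 - 4t^3.
Iterating the recurrence: a_0,…,a_{11} = -1, 4, 1, 2, 14, -20, 76, -136, 344, -656, 1456, -2848.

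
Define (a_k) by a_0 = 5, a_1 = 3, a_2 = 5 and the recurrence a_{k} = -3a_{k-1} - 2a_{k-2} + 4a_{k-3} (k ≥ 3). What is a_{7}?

111

The ordinary generating function has denominator 1 + 3x + 2x^2 - 4x^3.
Iterating the recurrence: a_0,…,a_{7} = 5, 3, 5, -1, 5, 7, -35, 111.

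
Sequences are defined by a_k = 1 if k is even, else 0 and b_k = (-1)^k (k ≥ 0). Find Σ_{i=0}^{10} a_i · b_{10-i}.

Write out a_i and b_{10-i} for i = 0,…,10 and sum the products.
Σ = 1·1 + 0·(-1) + 1·1 + 0·(-1) + 1·1 + 0·(-1) + 1·1 + 0·(-1) + 1·1 + 0·(-1) + 1·1 = 6.

6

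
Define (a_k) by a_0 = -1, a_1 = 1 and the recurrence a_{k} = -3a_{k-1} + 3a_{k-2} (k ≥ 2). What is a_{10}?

The ordinary generating function has denominator 1 + 3y - 3y^2.
Iterating the recurrence: a_0,…,a_{10} = -1, 1, -6, 21, -81, 306, -1161, 4401, -16686, 63261, -239841.

-239841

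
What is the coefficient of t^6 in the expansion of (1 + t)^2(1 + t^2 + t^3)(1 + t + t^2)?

4

(1 + t)^2 has coefficients 1,2,1 for degrees 0…2.
(1 + t^2 + t^3) has coefficients 1,0,1,1,0,0,0 for degrees 0…6.
Finally multiplying by (1 + t + t^2), the product of all factors after the first has coefficients 1,1,2,2,2,1,0 for degrees 0…6.
[t^6] = 1·0 + 2·1 + 1·2 = 4.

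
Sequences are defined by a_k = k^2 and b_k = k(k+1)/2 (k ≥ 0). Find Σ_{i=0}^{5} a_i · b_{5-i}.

77

This is [x^5] in the product of the two ordinary generating functions.
Σ = 0·15 + 1·10 + 4·6 + 9·3 + 16·1 + 25·0 = 77.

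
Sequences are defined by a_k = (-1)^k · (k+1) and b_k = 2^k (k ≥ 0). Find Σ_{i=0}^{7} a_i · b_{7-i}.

The convolution is the x^7 coefficient of A(x)B(x).
Σ = 1·128 − 2·64 + 3·32 − 4·16 + 5·8 − 6·4 + 7·2 − 8·1 = 54.

54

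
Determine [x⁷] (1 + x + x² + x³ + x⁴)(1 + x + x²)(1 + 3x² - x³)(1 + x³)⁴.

(1 + x + x² + x³ + x⁴) has coefficients 1,1,1,1,1 for degrees 0…4.
(1 + x + x²) has coefficients 1,1,1,0,0,0,0,0 for degrees 0…7.
Multiplying by (1 + 3x² - x³) gives running coefficients 1,1,4,2,2,-1,0,0 for degrees 0…7.
Finally multiplying by (1 + x³)⁴, the product of all factors after the first has coefficients 1,1,4,6,6,15,14,14 for degrees 0…7.
[x⁷] = 1·14 + 1·14 + 1·15 + 1·6 + 1·6 = 55.

55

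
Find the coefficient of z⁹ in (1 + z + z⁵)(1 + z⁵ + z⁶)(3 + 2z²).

2

(1 + z + z⁵) has coefficients 1,1,0,0,0,1 for degrees 0…5.
(1 + z⁵ + z⁶) has coefficients 1,0,0,0,0,1,1,0,0,0 for degrees 0…9.
Finally multiplying by (3 + 2z²), the product of all factors after the first has coefficients 3,0,2,0,0,3,3,2,2,0 for degrees 0…9.
[z⁹] = 1·0 + 1·2 + 1·0 = 2.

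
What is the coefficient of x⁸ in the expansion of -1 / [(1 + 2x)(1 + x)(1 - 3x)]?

-3157

Partial fractions give a closed form: a_n = (-4/5)·(-2)^n + (1/4)·(-1)^n + (-9/20)·3^n.
At n = 8: a_8 = -3157.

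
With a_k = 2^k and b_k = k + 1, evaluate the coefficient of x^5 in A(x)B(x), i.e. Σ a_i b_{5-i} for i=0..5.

The convolution is the t^5 coefficient of A(t)B(t).
Σ = 1·6 + 2·5 + 4·4 + 8·3 + 16·2 + 32·1 = 120.

120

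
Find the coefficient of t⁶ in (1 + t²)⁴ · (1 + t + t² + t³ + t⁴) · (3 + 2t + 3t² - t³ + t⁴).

(1 + t²)⁴ has coefficients 1,0,4,0,6,0,4 for degrees 0…6.
(1 + t + t² + t³ + t⁴) has coefficients 1,1,1,1,1,0,0 for degrees 0…6.
Finally multiplying by (3 + 2t + 3t² - t³ + t⁴), the product of all factors after the first has coefficients 3,5,8,7,8,5,3 for degrees 0…6.
[t⁶] = 1·3 + 4·8 + 6·8 + 4·3 = 95.

95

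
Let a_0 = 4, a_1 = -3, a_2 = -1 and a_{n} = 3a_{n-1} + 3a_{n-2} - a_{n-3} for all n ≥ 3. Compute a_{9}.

-36571

The ordinary generating function has denominator 1 - 3x - 3x^2 + x^3.
Iterating the recurrence: a_0,…,a_{9} = 4, -3, -1, -16, -48, -191, -701, -2628, -9796, -36571.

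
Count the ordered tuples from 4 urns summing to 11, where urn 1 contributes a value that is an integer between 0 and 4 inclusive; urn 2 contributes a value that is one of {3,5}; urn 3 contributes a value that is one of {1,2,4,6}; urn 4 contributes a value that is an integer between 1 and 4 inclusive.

The generating function for the choices is (1 + y + y² + y³ + y⁴)·(y³ + y⁵)·(y + y² + y⁴ + y⁶)·(y + y² + y³ + y⁴); the count is [y¹¹].
(1 + y + y² + y³ + y⁴) has coefficients 1,1,1,1,1 for degrees 0…4.
(y³ + y⁵) has coefficients 0,0,0,1,0,1,0,0,0,0,0,0 for degrees 0…11.
Multiplying by (y + y² + y⁴ + y⁶) gives running coefficients 0,0,0,0,1,1,1,2,0,2,0,1 for degrees 0…11.
Finally multiplying by (y + y² + y³ + y⁴), the product of all factors after the first has coefficients 0,0,0,0,0,1,2,3,5,4,5,4 for degrees 0…11.
[y¹¹] = 1·4 + 1·5 + 1·4 + 1·5 + 1·3 = 21.

21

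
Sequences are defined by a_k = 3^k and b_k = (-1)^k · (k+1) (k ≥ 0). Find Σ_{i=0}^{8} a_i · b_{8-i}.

3693

The convolution is the x^8 coefficient of A(x)B(x).
Σ = 1·9 + 3·(-8) + 9·7 + 27·(-6) + 81·5 + 243·(-4) + 729·3 + 2187·(-2) + 6561·1 = 3693.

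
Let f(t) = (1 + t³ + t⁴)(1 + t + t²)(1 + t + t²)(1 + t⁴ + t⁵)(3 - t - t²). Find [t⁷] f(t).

9

(1 + t³ + t⁴) has coefficients 1,0,0,1,1 for degrees 0…4.
(1 + t + t²) has coefficients 1,1,1,0,0,0,0,0 for degrees 0…7.
Multiplying by (1 + t + t²) gives running coefficients 1,2,3,2,1,0,0,0 for degrees 0…7.
Multiplying by (1 + t⁴ + t⁵) gives running coefficients 1,2,3,2,2,3,5,5 for degrees 0…7.
Finally multiplying by (3 - t - t²), the product of all factors after the first has coefficients 3,5,6,1,1,5,10,7 for degrees 0…7.
[t⁷] = 1·7 + 1·1 + 1·1 = 9.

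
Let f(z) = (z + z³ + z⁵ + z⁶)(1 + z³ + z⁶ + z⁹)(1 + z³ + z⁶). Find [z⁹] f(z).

(z + z³ + z⁵ + z⁶) has coefficients 0,1,0,1,0,1,1 for degrees 0…6.
(1 + z³ + z⁶ + z⁹) has coefficients 1,0,0,1,0,0,1,0,0,1 for degrees 0…9.
Finally multiplying by (1 + z³ + z⁶), the product of all factors after the first has coefficients 1,0,0,2,0,0,3,0,0,3 for degrees 0…9.
[z⁹] = 1·0 + 1·3 + 1·0 + 1·2 = 5.

5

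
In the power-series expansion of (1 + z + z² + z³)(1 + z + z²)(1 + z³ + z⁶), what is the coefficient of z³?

4

(1 + z + z² + z³) has coefficients 1,1,1,1 for degrees 0…3.
(1 + z + z²) has coefficients 1,1,1,0 for degrees 0…3.
Finally multiplying by (1 + z³ + z⁶), the product of all factors after the first has coefficients 1,1,1,1 for degrees 0…3.
[z³] = 1·1 + 1·1 + 1·1 + 1·1 = 4.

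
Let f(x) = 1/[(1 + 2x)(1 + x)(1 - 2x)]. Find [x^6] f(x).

The denominator gives the recurrence a_n = −a_(n−1) + 4a_(n−2) + 4a_(n−3) for n ≥ 3; the numerator fixes a_0 = 1, a_1 = -1, a_2 = 5.
Iterating: 1, -1, 5, -5, 21, -21, 85, so a_6 = 85.

85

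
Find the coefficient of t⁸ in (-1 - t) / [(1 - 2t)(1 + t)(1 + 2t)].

-256

Partial fractions give a closed form: a_n = (-1/2)·2^n + (-1/2)·(-2)^n.
At n = 8: a_8 = -256.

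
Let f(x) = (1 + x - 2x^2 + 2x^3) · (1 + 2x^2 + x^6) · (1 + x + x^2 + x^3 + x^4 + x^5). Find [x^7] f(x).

6

(1 + x - 2x^2 + 2x^3) has coefficients 1,1,-2,2 for degrees 0…3.
(1 + 2x^2 + x^6) has coefficients 1,0,2,0,0,0,1,0 for degrees 0…7.
Finally multiplying by (1 + x + x^2 + x^3 + x^4 + x^5), the product of all factors after the first has coefficients 1,1,3,3,3,3,3,3 for degrees 0…7.
[x^7] = 1·3 + 1·3 − 2·3 + 2·3 = 6.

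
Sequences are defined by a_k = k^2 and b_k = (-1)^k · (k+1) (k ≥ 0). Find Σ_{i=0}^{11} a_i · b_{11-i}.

The convolution is the x^11 coefficient of A(x)B(x).
Σ = 0·(-12) + 1·11 + 4·(-10) + 9·9 + 16·(-8) + 25·7 + 36·(-6) + 49·5 + 64·(-4) + 81·3 + 100·(-2) + 121·1 = 36.

36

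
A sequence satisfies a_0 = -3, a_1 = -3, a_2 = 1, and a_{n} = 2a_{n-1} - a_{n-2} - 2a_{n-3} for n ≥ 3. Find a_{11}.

The ordinary generating function has denominator 1 - 2x + x^2 + 2x^3.
Iterating the recurrence: a_0,…,a_{11} = -3, -3, 1, 11, 27, 41, 33, -29, -173, -383, -535, -341.

-341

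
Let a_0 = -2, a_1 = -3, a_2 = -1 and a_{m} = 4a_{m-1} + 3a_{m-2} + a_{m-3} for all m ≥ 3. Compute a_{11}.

-3282084

The ordinary generating function has denominator 1 - 4z - 3z^2 - z^3.
Iterating the recurrence: a_0,…,a_{11} = -2, -3, -1, -15, -66, -310, -1453, -6808, -31901, -149481, -700435, -3282084.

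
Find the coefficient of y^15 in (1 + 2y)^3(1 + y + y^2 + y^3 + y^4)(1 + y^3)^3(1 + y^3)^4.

(1 + 2y)^3 has coefficients 1,6,12,8 for degrees 0…3.
(1 + y + y^2 + y^3 + y^4) has coefficients 1,1,1,1,1,0,0,0,0,0,0,0,0,0,0,0 for degrees 0…15.
Multiplying by (1 + y^3)^3 gives running coefficients 1,1,1,4,4,3,6,6,3,4,4,1,1,1,0,0 for degrees 0…15.
Finally multiplying by (1 + y^3)^4, the product of all factors after the first has coefficients 1,1,1,8,8,7,28,28,21,56,56,35,70,70,35,56 for degrees 0…15.
[y^15] = 1·56 + 6·35 + 12·70 + 8·70 = 1666.

1666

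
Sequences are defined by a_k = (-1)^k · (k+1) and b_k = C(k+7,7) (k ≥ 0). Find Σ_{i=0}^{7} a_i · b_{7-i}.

1488

Write out a_i and b_{7-i} for i = 0,…,7 and sum the products.
Σ = 1·3432 − 2·1716 + 3·792 − 4·330 + 5·120 − 6·36 + 7·8 − 8·1 = 1488.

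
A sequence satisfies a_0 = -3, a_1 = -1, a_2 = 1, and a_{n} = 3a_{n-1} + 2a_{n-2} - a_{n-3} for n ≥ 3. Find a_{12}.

The ordinary generating function has denominator 1 - 3y - 2y^2 + y^3.
Iterating the recurrence: a_0,…,a_{12} = -3, -1, 1, 4, 15, 52, 182, 635, 2217, 7739, 27016, 94309, 329220.

329220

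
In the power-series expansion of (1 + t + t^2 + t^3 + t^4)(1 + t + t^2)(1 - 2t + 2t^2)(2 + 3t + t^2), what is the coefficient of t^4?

10

(1 + t + t^2 + t^3 + t^4) has coefficients 1,1,1,1,1 for degrees 0…4.
(1 + t + t^2) has coefficients 1,1,1,0,0 for degrees 0…4.
Multiplying by (1 - 2t + 2t^2) gives running coefficients 1,-1,1,0,2 for degrees 0…4.
Finally multiplying by (2 + 3t + t^2), the product of all factors after the first has coefficients 2,1,0,2,5 for degrees 0…4.
[t^4] = 1·5 + 1·2 + 1·0 + 1·1 + 1·2 = 10.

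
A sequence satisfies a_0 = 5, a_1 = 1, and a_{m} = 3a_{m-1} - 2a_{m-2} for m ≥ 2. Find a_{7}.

The ordinary generating function has denominator 1 - 3q + 2q^2.
Iterating the recurrence: a_0,…,a_{7} = 5, 1, -7, -23, -55, -119, -247, -503.

-503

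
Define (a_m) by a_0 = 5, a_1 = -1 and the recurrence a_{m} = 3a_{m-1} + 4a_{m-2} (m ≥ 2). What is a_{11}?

The ordinary generating function has denominator 1 - 3y - 4y^2.
Iterating the recurrence: a_0,…,a_{11} = 5, -1, 17, 47, 209, 815, 3281, 13103, 52433, 209711, 838865, 3355439.

3355439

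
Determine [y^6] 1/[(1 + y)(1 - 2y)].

43

Partial fractions give a closed form: a_n = (1/3)·(-1)^n + (2/3)·2^n.
At n = 6: a_6 = 43.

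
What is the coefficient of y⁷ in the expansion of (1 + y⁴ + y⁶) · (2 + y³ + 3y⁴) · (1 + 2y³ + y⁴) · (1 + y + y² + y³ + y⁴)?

(1 + y⁴ + y⁶) has coefficients 1,0,0,0,1,0,1 for degrees 0…6.
(2 + y³ + 3y⁴) has coefficients 2,0,0,1,3,0,0,0 for degrees 0…7.
Multiplying by (1 + 2y³ + y⁴) gives running coefficients 2,0,0,5,5,0,2,7 for degrees 0…7.
Finally multiplying by (1 + y + y² + y³ + y⁴), the product of all factors after the first has coefficients 2,2,2,7,12,10,12,19 for degrees 0…7.
[y⁷] = 1·19 + 1·7 + 1·2 = 28.

28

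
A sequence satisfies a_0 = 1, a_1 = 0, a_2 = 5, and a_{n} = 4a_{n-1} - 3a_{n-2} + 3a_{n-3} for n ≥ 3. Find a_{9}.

32867

The ordinary generating function has denominator 1 - 4z + 3z^2 - 3z^3.
Iterating the recurrence: a_0,…,a_{9} = 1, 0, 5, 23, 77, 254, 854, 2885, 9740, 32867.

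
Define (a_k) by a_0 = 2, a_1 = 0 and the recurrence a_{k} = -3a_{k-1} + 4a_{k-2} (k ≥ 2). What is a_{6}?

The ordinary generating function has denominator 1 + 3t - 4t^2.
Iterating the recurrence: a_0,…,a_{6} = 2, 0, 8, -24, 104, -408, 1640.

1640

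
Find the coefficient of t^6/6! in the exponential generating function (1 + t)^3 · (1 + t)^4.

The EGF product rule gives c_6 = Σ_{k_1+k_2=6} C(6; k_1,k_2) · ∏ g_i(k_i), where (1+t)^3 gives the falling factorial (3)_k; (1+t)^4 gives the falling factorial (4)_k.
g_1(k) for k = 0…6: 1, 3, 6, 6, 0, 0, 0.
g_2(k) for k = 0…6: 1, 4, 12, 24, 24, 0, 0.
c_6 = Σ_k C(6,k)·g_1(k)·g_2(6−k) = 15·6·24 + 20·6·24 = 2160 + 2880 = 5040.

5040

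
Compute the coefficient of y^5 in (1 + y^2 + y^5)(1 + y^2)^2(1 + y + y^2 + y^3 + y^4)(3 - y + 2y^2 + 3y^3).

(1 + y^2 + y^5) has coefficients 1,0,1,0,0,1 for degrees 0…5.
(1 + y^2)^2 has coefficients 1,0,2,0,1,0 for degrees 0…5.
Multiplying by (1 + y + y^2 + y^3 + y^4) gives running coefficients 1,1,3,3,4,3 for degrees 0…5.
Finally multiplying by (3 - y + 2y^2 + 3y^3), the product of all factors after the first has coefficients 3,2,10,11,18,20 for degrees 0…5.
[y^5] = 1·20 + 1·11 + 1·3 = 34.

34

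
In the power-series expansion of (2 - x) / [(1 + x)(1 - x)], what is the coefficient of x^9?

-1

Partial fractions give a closed form: a_n = (3/2)·(-1)^n + (1/2)·1^n.
At n = 9: a_9 = -1.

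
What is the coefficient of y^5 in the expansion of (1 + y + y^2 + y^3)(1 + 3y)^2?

9

(1 + y + y^2 + y^3) has coefficients 1,1,1,1 for degrees 0…3.
(1 + 3y)^2 has coefficients 1,6,9,0,0,0 for degrees 0…5.
[y^5] = 1·0 + 1·0 + 1·0 + 1·9 = 9.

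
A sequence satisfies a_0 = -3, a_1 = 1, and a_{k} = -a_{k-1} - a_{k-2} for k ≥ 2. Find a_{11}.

The ordinary generating function has denominator 1 + q + q^2.
Iterating the recurrence: a_0,…,a_{11} = -3, 1, 2, -3, 1, 2, -3, 1, 2, -3, 1, 2.

2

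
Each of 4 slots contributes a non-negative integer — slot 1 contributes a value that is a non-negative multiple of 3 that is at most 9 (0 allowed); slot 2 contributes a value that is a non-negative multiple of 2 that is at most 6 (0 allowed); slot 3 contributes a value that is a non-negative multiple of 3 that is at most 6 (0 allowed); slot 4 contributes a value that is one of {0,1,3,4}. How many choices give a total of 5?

The generating function for the choices is (1 + z^3 + z^6 + z^9)·(1 + z^2 + z^4 + z^6)·(1 + z^3 + z^6)·(1 + z + z^3 + z^4); the count is [z^5].
(1 + z^3 + z^6 + z^9) has coefficients 1,0,0,1,0,0 for degrees 0…5.
(1 + z^2 + z^4 + z^6) has coefficients 1,0,1,0,1,0 for degrees 0…5.
Multiplying by (1 + z^3 + z^6) gives running coefficients 1,0,1,1,1,1 for degrees 0…5.
Finally multiplying by (1 + z + z^3 + z^4), the product of all factors after the first has coefficients 1,1,1,3,3,3 for degrees 0…5.
[z^5] = 1·3 + 1·1 = 4.

4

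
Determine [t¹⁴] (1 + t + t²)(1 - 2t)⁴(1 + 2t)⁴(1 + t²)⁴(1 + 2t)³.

(1 + t + t²) has coefficients 1,1,1 for degrees 0…2.
(1 - 2t)⁴ has coefficients 1,-8,24,-32,16,0,0,0,0,0,0,0,0,0,0 for degrees 0…14.
Multiplying by (1 + 2t)⁴ gives running coefficients 1,0,-16,0,96,0,-256,0,256,0,0,0,0,0,0 for degrees 0…14.
Multiplying by (1 + t²)⁴ gives running coefficients 1,0,-12,0,38,0,36,0,-255,0,-144,0,608,0,768 for degrees 0…14.
Finally multiplying by (1 + 2t)³, the product of all factors after the first has coefficients 1,6,0,-64,-106,132,492,520,177,-1242,-3204,-2904,-1120,2496,8064 for degrees 0…14.
[t¹⁴] = 1·8064 + 1·2496 + 1·(-1120) = 9440.

9440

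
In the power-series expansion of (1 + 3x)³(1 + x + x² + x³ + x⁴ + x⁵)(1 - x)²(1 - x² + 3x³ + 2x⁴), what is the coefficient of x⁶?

62

(1 + 3x)³ has coefficients 1,9,27,27 for degrees 0…3.
(1 + x + x² + x³ + x⁴ + x⁵) has coefficients 1,1,1,1,1,1,0 for degrees 0…6.
Multiplying by (1 - x)² gives running coefficients 1,-1,0,0,0,0,-1 for degrees 0…6.
Finally multiplying by (1 - x² + 3x³ + 2x⁴), the product of all factors after the first has coefficients 1,-1,-1,4,-1,-2,-1 for degrees 0…6.
[x⁶] = 1·(-1) + 9·(-2) + 27·(-1) + 27·4 = 62.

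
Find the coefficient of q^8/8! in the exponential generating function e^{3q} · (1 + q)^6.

The EGF product rule gives c_8 = Σ_{k_1+k_2=8} C(8; k_1,k_2) · ∏ g_i(k_i), where e^{3q} gives (3)^k; (1+q)^6 gives the falling factorial (6)_k.
g_1(k) for k = 0…8: 1, 3, 9, 27, 81, 243, 729, 2187, 6561.
g_2(k) for k = 0…8: 1, 6, 30, 120, 360, 720, 720, 0, 0.
c_8 = Σ_k C(8,k)·g_1(k)·g_2(8−k) = 28·9·720 + 56·27·720 + 70·81·360 + 56·243·120 + 28·729·30 + 8·2187·6 + 1·6561·1 = 181440 + 1088640 + 2041200 + 1632960 + 612360 + 104976 + 6561 = 5668137.

5668137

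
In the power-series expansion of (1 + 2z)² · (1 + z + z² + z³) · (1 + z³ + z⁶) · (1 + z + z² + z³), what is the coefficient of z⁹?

(1 + 2z)² has coefficients 1,4,4 for degrees 0…2.
(1 + z + z² + z³) has coefficients 1,1,1,1,0,0,0,0,0,0 for degrees 0…9.
Multiplying by (1 + z³ + z⁶) gives running coefficients 1,1,1,2,1,1,2,1,1,1 for degrees 0…9.
Finally multiplying by (1 + z + z² + z³), the product of all factors after the first has coefficients 1,2,3,5,5,5,6,5,5,5 for degrees 0…9.
[z⁹] = 1·5 + 4·5 + 4·5 = 45.

45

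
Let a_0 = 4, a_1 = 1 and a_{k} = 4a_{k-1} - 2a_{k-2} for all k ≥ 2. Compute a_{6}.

The ordinary generating function has denominator 1 - 4z + 2z^2.
Iterating the recurrence: a_0,…,a_{6} = 4, 1, -4, -18, -64, -220, -752.

-752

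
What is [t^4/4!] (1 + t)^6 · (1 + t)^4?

5040

The EGF product rule gives c_4 = Σ_{k_1+k_2=4} C(4; k_1,k_2) · ∏ g_i(k_i), where (1+t)^6 gives the falling factorial (6)_k; (1+t)^4 gives the falling factorial (4)_k.
g_1(k) for k = 0…4: 1, 6, 30, 120, 360.
g_2(k) for k = 0…4: 1, 4, 12, 24, 24.
c_4 = Σ_k C(4,k)·g_1(k)·g_2(4−k) = 1·1·24 + 4·6·24 + 6·30·12 + 4·120·4 + 1·360·1 = 24 + 576 + 2160 + 1920 + 360 = 5040.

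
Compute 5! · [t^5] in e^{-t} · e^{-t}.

-32

The EGF product rule gives c_5 = Σ_{k_1+k_2=5} C(5; k_1,k_2) · ∏ g_i(k_i), where e^{-t} gives (-1)^k; e^{-t} gives (-1)^k.
g_1(k) for k = 0…5: 1, -1, 1, -1, 1, -1.
g_2(k) for k = 0…5: 1, -1, 1, -1, 1, -1.
c_5 = Σ_k C(5,k)·g_1(k)·g_2(5−k) = 1·1·(-1) + 5·(-1)·1 + 10·1·(-1) + 10·(-1)·1 + 5·1·(-1) + 1·(-1)·1 = −1 − 5 − 10 − 10 − 5 − 1 = -32.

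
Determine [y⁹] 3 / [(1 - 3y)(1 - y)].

88572

The denominator gives the recurrence a_n = 4a_(n−1) − 3a_(n−2) for n ≥ 2; the numerator fixes a_0 = 3, a_1 = 12.
Iterating: 3, 12, 39, 120, 363, 1092, 3279, 9840, 29523, 88572, so a_9 = 88572.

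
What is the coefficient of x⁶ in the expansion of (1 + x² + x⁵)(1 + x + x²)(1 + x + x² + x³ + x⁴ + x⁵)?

7

(1 + x² + x⁵) has coefficients 1,0,1,0,0,1 for degrees 0…5.
(1 + x + x²) has coefficients 1,1,1,0,0,0,0 for degrees 0…6.
Finally multiplying by (1 + x + x² + x³ + x⁴ + x⁵), the product of all factors after the first has coefficients 1,2,3,3,3,3,2 for degrees 0…6.
[x⁶] = 1·2 + 1·3 + 1·2 = 7.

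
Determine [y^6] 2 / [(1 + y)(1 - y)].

The denominator gives the recurrence a_n = a_(n−2) for n ≥ 2; the numerator fixes a_0 = 2, a_1 = 0.
Iterating: 2, 0, 2, 0, 2, 0, 2, so a_6 = 2.

2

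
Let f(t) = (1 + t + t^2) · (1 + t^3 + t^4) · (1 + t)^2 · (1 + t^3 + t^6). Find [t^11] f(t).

8

(1 + t + t^2) has coefficients 1,1,1 for degrees 0…2.
(1 + t^3 + t^4) has coefficients 1,0,0,1,1,0,0,0,0,0,0,0 for degrees 0…11.
Multiplying by (1 + t)^2 gives running coefficients 1,2,1,1,3,3,1,0,0,0,0,0 for degrees 0…11.
Finally multiplying by (1 + t^3 + t^6), the product of all factors after the first has coefficients 1,2,1,2,5,4,3,5,4,2,3,3 for degrees 0…11.
[t^11] = 1·3 + 1·3 + 1·2 = 8.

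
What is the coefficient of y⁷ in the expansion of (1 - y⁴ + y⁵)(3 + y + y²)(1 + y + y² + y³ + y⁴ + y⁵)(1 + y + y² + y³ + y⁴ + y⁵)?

(1 - y⁴ + y⁵) has coefficients 1,0,0,0,-1,1 for degrees 0…5.
(3 + y + y²) has coefficients 3,1,1,0,0,0,0,0 for degrees 0…7.
Multiplying by (1 + y + y² + y³ + y⁴ + y⁵) gives running coefficients 3,4,5,5,5,5,2,1 for degrees 0…7.
Finally multiplying by (1 + y + y² + y³ + y⁴ + y⁵), the product of all factors after the first has coefficients 3,7,12,17,22,27,26,23 for degrees 0…7.
[y⁷] = 1·23 − 1·17 + 1·12 = 18.

18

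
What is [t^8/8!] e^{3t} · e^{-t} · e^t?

The EGF product rule gives c_8 = Σ_{k_1+k_2+k_3=8} C(8; k_1,k_2,k_3) · ∏ g_i(k_i), where e^{3t} gives (3)^k; e^{-t} gives (-1)^k; e^t gives (1)^k.
g_1(k) for k = 0…8: 1, 3, 9, 27, 81, 243, 729, 2187, 6561.
g_2(k) for k = 0…8: 1, -1, 1, -1, 1, -1, 1, -1, 1.
g_3(k) for k = 0…8: 1, 1, 1, 1, 1, 1, 1, 1, 1.
First combine the last two factors: h(k) = Σ_j C(k,j)·g_2(j)·g_3(k−j) for k = 0…8: 1, 0, 0, 0, 0, 0, 0, 0, 0.
c_8 = Σ_k C(8,k)·g_1(k)·h(8−k) = 1·6561·1 = 6561.

6561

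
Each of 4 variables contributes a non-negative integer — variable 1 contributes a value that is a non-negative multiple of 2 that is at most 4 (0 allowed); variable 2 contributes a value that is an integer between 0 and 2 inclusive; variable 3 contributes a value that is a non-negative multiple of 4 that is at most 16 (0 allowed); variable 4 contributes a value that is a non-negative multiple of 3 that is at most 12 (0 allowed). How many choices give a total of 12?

10

The generating function for the choices is (1 + t^2 + t^4)·(1 + t + t^2)·(1 + t^4 + t^8 + t^12 + t^16)·(1 + t^3 + t^6 + t^9 + t^12); the count is [t^12].
(1 + t^2 + t^4) has coefficients 1,0,1,0,1 for degrees 0…4.
(1 + t + t^2) has coefficients 1,1,1,0,0,0,0,0,0,0,0,0,0 for degrees 0…12.
Multiplying by (1 + t^4 + t^8 + t^12 + t^16) gives running coefficients 1,1,1,0,1,1,1,0,1,1,1,0,1 for degrees 0…12.
Finally multiplying by (1 + t^3 + t^6 + t^9 + t^12), the product of all factors after the first has coefficients 1,1,1,1,2,2,2,2,3,3,3,3,4 for degrees 0…12.
[t^12] = 1·4 + 1·3 + 1·3 = 10.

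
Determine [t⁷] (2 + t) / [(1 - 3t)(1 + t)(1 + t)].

The denominator gives the recurrence a_n = a_(n−1) + 5a_(n−2) + 3a_(n−3) for n ≥ 3; the numerator fixes a_0 = 2, a_1 = 3, a_2 = 13.
Iterating: 2, 3, 13, 34, 108, 317, 959, 2868, so a_7 = 2868.

2868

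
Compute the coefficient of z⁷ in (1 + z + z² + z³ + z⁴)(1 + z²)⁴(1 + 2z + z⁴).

(1 + z + z² + z³ + z⁴) has coefficients 1,1,1,1,1 for degrees 0…4.
(1 + z²)⁴ has coefficients 1,0,4,0,6,0,4,0 for degrees 0…7.
Finally multiplying by (1 + 2z + z⁴), the product of all factors after the first has coefficients 1,2,4,8,7,12,8,8 for degrees 0…7.
[z⁷] = 1·8 + 1·8 + 1·12 + 1·7 + 1·8 = 43.

43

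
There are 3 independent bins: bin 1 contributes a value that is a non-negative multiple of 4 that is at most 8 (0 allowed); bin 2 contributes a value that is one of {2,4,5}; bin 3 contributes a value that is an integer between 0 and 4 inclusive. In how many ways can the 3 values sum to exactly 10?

The generating function for the choices is (1 + t⁴ + t⁸)·(t² + t⁴ + t⁵)·(1 + t + t² + t³ + t⁴); the count is [t¹⁰].
(1 + t⁴ + t⁸) has coefficients 1,0,0,0,1,0,0,0,1 for degrees 0…8.
(t² + t⁴ + t⁵) has coefficients 0,0,1,0,1,1,0,0,0,0,0 for degrees 0…10.
Finally multiplying by (1 + t + t² + t³ + t⁴), the product of all factors after the first has coefficients 0,0,1,1,2,3,3,2,2,1,0 for degrees 0…10.
[t¹⁰] = 1·0 + 1·3 + 1·1 = 4.

4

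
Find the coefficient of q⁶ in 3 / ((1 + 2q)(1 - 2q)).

192

Partial fractions give a closed form: a_n = (3/2)·(-2)^n + (3/2)·2^n.
At n = 6: a_6 = 192.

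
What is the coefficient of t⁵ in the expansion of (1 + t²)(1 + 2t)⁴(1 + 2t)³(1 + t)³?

3851

(1 + t²) has coefficients 1,0,1 for degrees 0…2.
(1 + 2t)⁴ has coefficients 1,8,24,32,16,0 for degrees 0…5.
Multiplying by (1 + 2t)³ gives running coefficients 1,14,84,280,560,672 for degrees 0…5.
Finally multiplying by (1 + t)³, the product of all factors after the first has coefficients 1,17,129,575,1666,3276 for degrees 0…5.
[t⁵] = 1·3276 + 1·575 = 3851.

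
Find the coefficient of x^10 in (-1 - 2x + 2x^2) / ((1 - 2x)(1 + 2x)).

-512

The denominator gives the recurrence a_n = 4a_(n−2) for n ≥ 3; the numerator fixes a_0 = -1, a_1 = -2, a_2 = -2.
Iterating: -1, -2, -2, -8, -8, -32, -32, -128, -128, -512, -512, so a_10 = -512.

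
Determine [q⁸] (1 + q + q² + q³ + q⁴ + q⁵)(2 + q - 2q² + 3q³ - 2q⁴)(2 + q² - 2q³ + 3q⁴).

4

(1 + q + q² + q³ + q⁴ + q⁵) has coefficients 1,1,1,1,1,1 for degrees 0…5.
(2 + q - 2q² + 3q³ - 2q⁴) has coefficients 2,1,-2,3,-2,0,0,0,0 for degrees 0…8.
Finally multiplying by (2 + q² - 2q³ + 3q⁴), the product of all factors after the first has coefficients 4,2,-2,3,-2,10,-14,13,-6 for degrees 0…8.
[q⁸] = 1·(-6) + 1·13 + 1·(-14) + 1·10 + 1·(-2) + 1·3 = 4.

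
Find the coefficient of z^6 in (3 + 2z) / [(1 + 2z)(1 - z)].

Partial fractions give a closed form: a_n = (4/3)·(-2)^n + (5/3)·1^n.
At n = 6: a_6 = 87.

87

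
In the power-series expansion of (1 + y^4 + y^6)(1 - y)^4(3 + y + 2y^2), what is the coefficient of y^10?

(1 + y^4 + y^6) has coefficients 1,0,0,0,1,0,1 for degrees 0…6.
(1 - y)^4 has coefficients 1,-4,6,-4,1,0,0,0,0,0,0 for degrees 0…10.
Finally multiplying by (3 + y + 2y^2), the product of all factors after the first has coefficients 3,-11,16,-14,11,-7,2,0,0,0,0 for degrees 0…10.
[y^10] = 1·0 + 1·2 + 1·11 = 13.

13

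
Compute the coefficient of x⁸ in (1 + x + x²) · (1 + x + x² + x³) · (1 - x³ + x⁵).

(1 + x + x²) has coefficients 1,1,1 for degrees 0…2.
(1 + x + x² + x³) has coefficients 1,1,1,1,0,0,0,0,0 for degrees 0…8.
Finally multiplying by (1 - x³ + x⁵), the product of all factors after the first has coefficients 1,1,1,0,-1,0,0,1,1 for degrees 0…8.
[x⁸] = 1·1 + 1·1 + 1·0 = 2.

2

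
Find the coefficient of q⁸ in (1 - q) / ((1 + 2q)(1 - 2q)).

The denominator gives the recurrence a_n = 4a_(n−2) for n ≥ 2; the numerator fixes a_0 = 1, a_1 = -1.
Iterating: 1, -1, 4, -4, 16, -16, 64, -64, 256, so a_8 = 256.

256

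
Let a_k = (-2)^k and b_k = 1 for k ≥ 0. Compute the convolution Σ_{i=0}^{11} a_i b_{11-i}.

-1365

Write out a_i and b_{11-i} for i = 0,…,11 and sum the products.
Σ = 1·1 − 2·1 + 4·1 − 8·1 + 16·1 − 32·1 + 64·1 − 128·1 + 256·1 − 512·1 + 1024·1 − 2048·1 = -1365.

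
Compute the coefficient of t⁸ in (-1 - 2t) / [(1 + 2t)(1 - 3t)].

Partial fractions give a closed form: a_n = (-1)·3^n.
At n = 8: a_8 = -6561.

-6561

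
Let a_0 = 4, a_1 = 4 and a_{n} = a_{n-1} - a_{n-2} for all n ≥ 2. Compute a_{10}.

The ordinary generating function has denominator 1 - q + q^2.
Iterating the recurrence: a_0,…,a_{10} = 4, 4, 0, -4, -4, 0, 4, 4, 0, -4, -4.

-4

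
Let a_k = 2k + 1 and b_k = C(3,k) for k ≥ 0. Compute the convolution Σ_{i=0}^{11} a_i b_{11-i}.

160

The convolution is the x^11 coefficient of A(x)B(x).
Σ = 1·0 + 3·0 + 5·0 + 7·0 + 9·0 + 11·0 + 13·0 + 15·0 + 17·1 + 19·3 + 21·3 + 23·1 = 160.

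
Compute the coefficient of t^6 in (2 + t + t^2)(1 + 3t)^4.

81

(2 + t + t^2) has coefficients 2,1,1 for degrees 0…2.
(1 + 3t)^4 has coefficients 1,12,54,108,81,0,0 for degrees 0…6.
[t^6] = 2·0 + 1·0 + 1·81 = 81.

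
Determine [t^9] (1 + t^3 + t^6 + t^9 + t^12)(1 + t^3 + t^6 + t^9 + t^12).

4

(1 + t^3 + t^6 + t^9 + t^12) has coefficients 1,0,0,1,0,0,1,0,0,1 for degrees 0…9.
(1 + t^3 + t^6 + t^9 + t^12) has coefficients 1,0,0,1,0,0,1,0,0,1 for degrees 0…9.
[t^9] = 1·1 + 1·1 + 1·1 + 1·1 = 4.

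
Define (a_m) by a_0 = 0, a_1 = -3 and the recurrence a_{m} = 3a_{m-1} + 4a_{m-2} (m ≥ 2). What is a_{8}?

The ordinary generating function has denominator 1 - 3q - 4q^2.
Iterating the recurrence: a_0,…,a_{8} = 0, -3, -9, -39, -153, -615, -2457, -9831, -39321.

-39321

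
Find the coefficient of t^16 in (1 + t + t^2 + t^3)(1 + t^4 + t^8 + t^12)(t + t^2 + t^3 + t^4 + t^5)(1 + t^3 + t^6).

15

(1 + t + t^2 + t^3) has coefficients 1,1,1,1 for degrees 0…3.
(1 + t^4 + t^8 + t^12) has coefficients 1,0,0,0,1,0,0,0,1,0,0,0,1,0,0,0,0 for degrees 0…16.
Multiplying by (t + t^2 + t^3 + t^4 + t^5) gives running coefficients 0,1,1,1,1,2,1,1,1,2,1,1,1,2,1,1,1 for degrees 0…16.
Finally multiplying by (1 + t^3 + t^6), the product of all factors after the first has coefficients 0,1,1,1,2,3,2,3,4,4,3,4,4,4,3,4,4 for degrees 0…16.
[t^16] = 1·4 + 1·4 + 1·3 + 1·4 = 15.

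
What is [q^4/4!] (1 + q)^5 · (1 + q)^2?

840

The EGF product rule gives c_4 = Σ_{k_1+k_2=4} C(4; k_1,k_2) · ∏ g_i(k_i), where (1+q)^5 gives the falling factorial (5)_k; (1+q)^2 gives the falling factorial (2)_k.
g_1(k) for k = 0…4: 1, 5, 20, 60, 120.
g_2(k) for k = 0…4: 1, 2, 2, 0, 0.
c_4 = Σ_k C(4,k)·g_1(k)·g_2(4−k) = 6·20·2 + 4·60·2 + 1·120·1 = 240 + 480 + 120 = 840.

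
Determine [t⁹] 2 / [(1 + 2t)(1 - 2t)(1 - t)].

682

The denominator gives the recurrence a_n = a_(n−1) + 4a_(n−2) − 4a_(n−3) for n ≥ 3; the numerator fixes a_0 = 2, a_1 = 2, a_2 = 10.
Iterating: 2, 2, 10, 10, 42, 42, 170, 170, 682, 682, so a_9 = 682.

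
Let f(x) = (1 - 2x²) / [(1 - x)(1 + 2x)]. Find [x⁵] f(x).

-11

The denominator gives the recurrence a_n = −a_(n−1) + 2a_(n−2) for n ≥ 3; the numerator fixes a_0 = 1, a_1 = -1, a_2 = 1.
Iterating: 1, -1, 1, -3, 5, -11, so a_5 = -11.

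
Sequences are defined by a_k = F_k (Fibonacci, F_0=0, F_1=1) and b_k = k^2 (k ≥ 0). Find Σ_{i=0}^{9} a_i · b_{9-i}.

485

The convolution is the t^9 coefficient of A(t)B(t).
Σ = 0·81 + 1·64 + 1·49 + 2·36 + 3·25 + 5·16 + 8·9 + 13·4 + 21·1 + 34·0 = 485.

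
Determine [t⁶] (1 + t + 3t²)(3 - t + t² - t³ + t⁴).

3

(1 + t + 3t²) has coefficients 1,1,3 for degrees 0…2.
(3 - t + t² - t³ + t⁴) has coefficients 3,-1,1,-1,1,0,0 for degrees 0…6.
[t⁶] = 1·0 + 1·0 + 3·1 = 3.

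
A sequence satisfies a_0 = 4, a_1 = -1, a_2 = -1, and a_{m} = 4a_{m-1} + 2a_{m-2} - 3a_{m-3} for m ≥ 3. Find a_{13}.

The ordinary generating function has denominator 1 - 4z - 2z^2 + 3z^3.
Iterating the recurrence: a_0,…,a_{13} = 4, -1, -1, -18, -71, -317, -1356, -5845, -25141, -108186, -465491, -2002913, -8618076, -37081657.

-37081657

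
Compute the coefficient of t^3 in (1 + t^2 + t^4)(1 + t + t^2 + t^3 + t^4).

2

(1 + t^2 + t^4) has coefficients 1,0,1,0 for degrees 0…3.
(1 + t + t^2 + t^3 + t^4) has coefficients 1,1,1,1 for degrees 0…3.
[t^3] = 1·1 + 1·1 = 2.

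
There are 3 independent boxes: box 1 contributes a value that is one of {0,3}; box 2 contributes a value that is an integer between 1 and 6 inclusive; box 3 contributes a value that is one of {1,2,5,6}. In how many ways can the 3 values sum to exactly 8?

5

The generating function for the choices is (1 + z³)·(z + z² + z³ + z⁴ + z⁵ + z⁶)·(z + z² + z⁵ + z⁶); the count is [z⁸].
(1 + z³) has coefficients 1,0,0,1 for degrees 0…3.
(z + z² + z³ + z⁴ + z⁵ + z⁶) has coefficients 0,1,1,1,1,1,1,0,0 for degrees 0…8.
Finally multiplying by (z + z² + z⁵ + z⁶), the product of all factors after the first has coefficients 0,0,1,2,2,2,3,4,3 for degrees 0…8.
[z⁸] = 1·3 + 1·2 = 5.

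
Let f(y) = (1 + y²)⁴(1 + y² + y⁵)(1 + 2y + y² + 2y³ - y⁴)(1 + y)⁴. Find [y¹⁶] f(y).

(1 + y²)⁴ has coefficients 1,0,4,0,6,0,4,0,1 for degrees 0…8.
(1 + y² + y⁵) has coefficients 1,0,1,0,0,1,0,0,0,0,0,0,0,0,0,0,0 for degrees 0…16.
Multiplying by (1 + 2y + y² + 2y³ - y⁴) gives running coefficients 1,2,2,4,0,3,1,1,2,-1,0,0,0,0,0,0,0 for degrees 0…16.
Finally multiplying by (1 + y)⁴, the product of all factors after the first has coefficients 1,6,16,28,37,37,31,27,24,20,13,3,-2,-1,0,0,0 for degrees 0…16.
[y¹⁶] = 1·0 + 4·0 + 6·(-2) + 4·13 + 1·24 = 64.

64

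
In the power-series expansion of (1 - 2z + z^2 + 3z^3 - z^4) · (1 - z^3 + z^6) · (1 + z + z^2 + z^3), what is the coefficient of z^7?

-3

(1 - 2z + z^2 + 3z^3 - z^4) has coefficients 1,-2,1,3,-1 for degrees 0…4.
(1 - z^3 + z^6) has coefficients 1,0,0,-1,0,0,1,0 for degrees 0…7.
Finally multiplying by (1 + z + z^2 + z^3), the product of all factors after the first has coefficients 1,1,1,0,-1,-1,0,1 for degrees 0…7.
[z^7] = 1·1 − 2·0 + 1·(-1) + 3·(-1) − 1·0 = -3.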